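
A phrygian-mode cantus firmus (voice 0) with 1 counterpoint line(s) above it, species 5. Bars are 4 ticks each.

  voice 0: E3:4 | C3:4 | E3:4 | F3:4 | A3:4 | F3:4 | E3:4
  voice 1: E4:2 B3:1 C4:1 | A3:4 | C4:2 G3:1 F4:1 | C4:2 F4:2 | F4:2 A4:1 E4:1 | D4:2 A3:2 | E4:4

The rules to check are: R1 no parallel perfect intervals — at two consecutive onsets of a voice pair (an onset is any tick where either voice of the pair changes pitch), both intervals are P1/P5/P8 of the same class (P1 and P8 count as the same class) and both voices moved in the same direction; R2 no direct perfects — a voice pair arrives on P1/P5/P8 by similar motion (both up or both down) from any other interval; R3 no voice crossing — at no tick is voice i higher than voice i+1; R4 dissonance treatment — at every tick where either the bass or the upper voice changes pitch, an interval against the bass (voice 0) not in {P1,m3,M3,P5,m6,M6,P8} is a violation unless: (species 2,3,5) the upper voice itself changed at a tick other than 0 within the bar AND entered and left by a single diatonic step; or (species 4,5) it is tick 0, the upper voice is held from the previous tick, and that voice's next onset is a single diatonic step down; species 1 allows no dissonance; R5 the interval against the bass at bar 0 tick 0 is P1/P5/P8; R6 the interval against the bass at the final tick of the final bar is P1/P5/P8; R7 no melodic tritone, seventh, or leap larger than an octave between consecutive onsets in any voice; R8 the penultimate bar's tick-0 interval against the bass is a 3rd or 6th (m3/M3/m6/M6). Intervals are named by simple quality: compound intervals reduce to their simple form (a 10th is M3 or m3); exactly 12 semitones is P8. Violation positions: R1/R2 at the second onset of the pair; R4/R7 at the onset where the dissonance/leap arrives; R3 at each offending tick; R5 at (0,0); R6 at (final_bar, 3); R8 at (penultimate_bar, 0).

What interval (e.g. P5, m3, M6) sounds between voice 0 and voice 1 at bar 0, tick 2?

P5

voice 0=E3 voice 1=B3 -> P5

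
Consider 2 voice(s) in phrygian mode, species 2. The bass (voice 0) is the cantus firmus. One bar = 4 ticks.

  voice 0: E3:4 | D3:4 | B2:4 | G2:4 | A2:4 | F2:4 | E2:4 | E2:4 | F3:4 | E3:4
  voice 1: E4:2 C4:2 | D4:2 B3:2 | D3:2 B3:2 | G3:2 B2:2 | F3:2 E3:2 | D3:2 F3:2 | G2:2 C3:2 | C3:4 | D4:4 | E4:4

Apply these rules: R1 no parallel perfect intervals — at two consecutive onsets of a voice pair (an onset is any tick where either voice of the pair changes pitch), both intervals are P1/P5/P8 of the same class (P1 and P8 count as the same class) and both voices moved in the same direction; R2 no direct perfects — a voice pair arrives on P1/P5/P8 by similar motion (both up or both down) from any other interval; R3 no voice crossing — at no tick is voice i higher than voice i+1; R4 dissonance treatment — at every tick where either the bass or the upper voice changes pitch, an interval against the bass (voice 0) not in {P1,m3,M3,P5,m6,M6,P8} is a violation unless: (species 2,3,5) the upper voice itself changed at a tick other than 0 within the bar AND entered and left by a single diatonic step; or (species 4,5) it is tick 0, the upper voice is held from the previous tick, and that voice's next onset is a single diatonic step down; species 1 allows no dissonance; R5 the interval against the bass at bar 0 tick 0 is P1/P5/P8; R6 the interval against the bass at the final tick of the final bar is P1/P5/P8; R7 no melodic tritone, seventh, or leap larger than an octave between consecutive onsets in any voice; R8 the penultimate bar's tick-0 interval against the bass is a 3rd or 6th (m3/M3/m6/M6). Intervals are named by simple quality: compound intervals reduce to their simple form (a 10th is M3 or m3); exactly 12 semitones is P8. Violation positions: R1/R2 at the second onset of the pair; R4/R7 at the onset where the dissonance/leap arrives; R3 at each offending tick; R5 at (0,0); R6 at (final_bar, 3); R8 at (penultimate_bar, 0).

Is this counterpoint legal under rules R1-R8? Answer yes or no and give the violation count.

bar 0: v0=E3 v1=E4 (P8)
bar 1: v0=D3 v1=D4 (P8)
bar 2: v0=B2 v1=D3 (m3)
bar 3: v0=G2 v1=G3 (P8)
bar 4: v0=A2 v1=F3 (m6)
bar 5: v0=F2 v1=D3 (M6)
bar 6: v0=E2 v1=G2 (m3)
bar 7: v0=E2 v1=C3 (m6)
bar 8: v0=F3 v1=D4 (M6)
bar 9: v0=E3 v1=E4 (P8)
  R1 @ bar3.0: B2/B3 P8 -> G2/G3 P8 similar
  R7 @ bar4.0: B2->F3 leap 6st
  R7 @ bar6.0: F3->G2 leap 10st
  R7 @ bar8.0: E2->F3 leap 13st
  R7 @ bar8.0: C3->D4 leap 14st

No (5 violations)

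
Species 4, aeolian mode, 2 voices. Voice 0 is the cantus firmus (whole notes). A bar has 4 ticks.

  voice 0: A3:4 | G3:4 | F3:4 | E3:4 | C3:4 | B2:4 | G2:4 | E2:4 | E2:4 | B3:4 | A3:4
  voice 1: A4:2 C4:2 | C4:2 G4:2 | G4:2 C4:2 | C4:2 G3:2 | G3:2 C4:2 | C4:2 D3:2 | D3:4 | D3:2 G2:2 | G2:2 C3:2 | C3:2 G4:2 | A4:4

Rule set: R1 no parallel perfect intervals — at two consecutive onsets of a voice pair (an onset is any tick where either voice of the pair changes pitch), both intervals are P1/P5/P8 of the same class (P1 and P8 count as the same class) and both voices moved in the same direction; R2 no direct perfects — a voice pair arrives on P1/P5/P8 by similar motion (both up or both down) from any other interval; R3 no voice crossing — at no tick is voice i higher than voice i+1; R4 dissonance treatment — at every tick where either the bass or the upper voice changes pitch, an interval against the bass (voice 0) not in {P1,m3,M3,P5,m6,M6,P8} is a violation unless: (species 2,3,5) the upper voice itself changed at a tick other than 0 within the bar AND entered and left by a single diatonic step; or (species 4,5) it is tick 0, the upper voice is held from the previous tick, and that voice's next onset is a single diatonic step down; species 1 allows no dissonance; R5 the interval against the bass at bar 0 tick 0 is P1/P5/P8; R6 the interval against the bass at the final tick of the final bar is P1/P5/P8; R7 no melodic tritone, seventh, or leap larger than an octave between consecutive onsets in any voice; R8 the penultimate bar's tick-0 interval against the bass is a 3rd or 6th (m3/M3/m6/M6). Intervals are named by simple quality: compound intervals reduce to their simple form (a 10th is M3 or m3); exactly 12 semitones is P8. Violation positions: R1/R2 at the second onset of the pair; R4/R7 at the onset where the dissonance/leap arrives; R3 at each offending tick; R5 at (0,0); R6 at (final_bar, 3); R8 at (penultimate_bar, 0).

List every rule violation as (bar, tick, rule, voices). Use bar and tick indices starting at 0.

bar 0: v0=A3 v1=A4 downbeat P8
bar 1: v0=G3 v1=C4 downbeat P4
bar 2: v0=F3 v1=G4 downbeat M2
bar 3: v0=E3 v1=C4 downbeat m6
bar 4: v0=C3 v1=G3 downbeat P5
bar 5: v0=B2 v1=C4 downbeat m2
bar 6: v0=G2 v1=D3 downbeat P5
bar 7: v0=E2 v1=D3 downbeat m7
bar 8: v0=E2 v1=G2 downbeat m3
bar 9: v0=B3 v1=C3 downbeat M7
bar 10: v0=A3 v1=A4 downbeat P8
  -> R4 @ bar 1 tick 0 v(0, 1): G3/C4 P4 untreated
  -> R4 @ bar 2 tick 0 v(0, 1): F3/G4 M2 untreated
  -> R4 @ bar 5 tick 0 v(0, 1): B2/C4 m2 untreated
  -> R7 @ bar 5 tick 2 v(1,): C4->D3 leap 10st
  -> R4 @ bar 7 tick 0 v(0, 1): E2/D3 m7 untreated
  -> R3 @ bar 9 tick 0 v(0, 1): B3 above C3
  -> R4 @ bar 9 tick 0 v(0, 1): B3/C3 M7 untreated
  -> R7 @ bar 9 tick 0 v(0,): E2->B3 leap 19st
  -> R8 @ bar 9 tick 0 v(0, 1): penult M7 not 3rd/6th
  -> R3 @ bar 9 tick 1 v(0, 1): B3 above C3
  -> R7 @ bar 9 tick 2 v(1,): C3->G4 leap 19st

(1, 0, R4, (0, 1))
(2, 0, R4, (0, 1))
(5, 0, R4, (0, 1))
(5, 2, R7, (1,))
(7, 0, R4, (0, 1))
(9, 0, R3, (0, 1))
(9, 0, R4, (0, 1))
(9, 0, R7, (0,))
(9, 0, R8, (0, 1))
(9, 1, R3, (0, 1))
(9, 2, R7, (1,))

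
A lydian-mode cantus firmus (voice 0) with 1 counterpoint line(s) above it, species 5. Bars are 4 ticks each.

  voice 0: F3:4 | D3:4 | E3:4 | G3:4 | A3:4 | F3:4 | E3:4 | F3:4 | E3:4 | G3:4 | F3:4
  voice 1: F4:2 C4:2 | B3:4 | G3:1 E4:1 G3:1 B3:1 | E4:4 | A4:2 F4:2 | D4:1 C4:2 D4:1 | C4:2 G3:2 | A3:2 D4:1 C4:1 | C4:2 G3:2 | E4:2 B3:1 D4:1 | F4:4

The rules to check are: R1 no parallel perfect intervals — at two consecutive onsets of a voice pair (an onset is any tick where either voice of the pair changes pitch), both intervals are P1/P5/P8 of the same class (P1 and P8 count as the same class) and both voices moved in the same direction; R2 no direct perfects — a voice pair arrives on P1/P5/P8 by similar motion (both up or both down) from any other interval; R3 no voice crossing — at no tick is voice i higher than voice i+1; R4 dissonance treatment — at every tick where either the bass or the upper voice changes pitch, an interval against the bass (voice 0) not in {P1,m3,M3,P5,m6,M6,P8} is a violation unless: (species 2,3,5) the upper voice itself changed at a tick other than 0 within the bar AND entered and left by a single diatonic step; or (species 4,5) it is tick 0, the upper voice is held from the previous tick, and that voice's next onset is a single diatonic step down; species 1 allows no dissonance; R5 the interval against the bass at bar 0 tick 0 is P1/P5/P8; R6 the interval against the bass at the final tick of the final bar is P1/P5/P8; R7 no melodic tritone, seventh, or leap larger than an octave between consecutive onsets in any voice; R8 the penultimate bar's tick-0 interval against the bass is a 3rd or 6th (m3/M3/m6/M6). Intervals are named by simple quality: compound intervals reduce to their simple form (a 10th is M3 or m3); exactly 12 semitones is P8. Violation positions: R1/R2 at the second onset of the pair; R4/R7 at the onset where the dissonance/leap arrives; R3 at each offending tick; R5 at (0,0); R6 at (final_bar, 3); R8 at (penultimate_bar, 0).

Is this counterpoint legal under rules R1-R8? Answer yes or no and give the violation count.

bar 0: v0=F3 v1=F4 (P8)
bar 1: v0=D3 v1=B3 (M6)
bar 2: v0=E3 v1=G3 (m3)
bar 3: v0=G3 v1=E4 (M6)
bar 4: v0=A3 v1=A4 (P8)
bar 5: v0=F3 v1=D4 (M6)
bar 6: v0=E3 v1=C4 (m6)
bar 7: v0=F3 v1=A3 (M3)
bar 8: v0=E3 v1=C4 (m6)
bar 9: v0=G3 v1=E4 (M6)
bar 10: v0=F3 v1=F4 (P8)
  R2 @ bar4.0: G3/E4 M6 -> A3/A4 P8 similar

No (1 violations)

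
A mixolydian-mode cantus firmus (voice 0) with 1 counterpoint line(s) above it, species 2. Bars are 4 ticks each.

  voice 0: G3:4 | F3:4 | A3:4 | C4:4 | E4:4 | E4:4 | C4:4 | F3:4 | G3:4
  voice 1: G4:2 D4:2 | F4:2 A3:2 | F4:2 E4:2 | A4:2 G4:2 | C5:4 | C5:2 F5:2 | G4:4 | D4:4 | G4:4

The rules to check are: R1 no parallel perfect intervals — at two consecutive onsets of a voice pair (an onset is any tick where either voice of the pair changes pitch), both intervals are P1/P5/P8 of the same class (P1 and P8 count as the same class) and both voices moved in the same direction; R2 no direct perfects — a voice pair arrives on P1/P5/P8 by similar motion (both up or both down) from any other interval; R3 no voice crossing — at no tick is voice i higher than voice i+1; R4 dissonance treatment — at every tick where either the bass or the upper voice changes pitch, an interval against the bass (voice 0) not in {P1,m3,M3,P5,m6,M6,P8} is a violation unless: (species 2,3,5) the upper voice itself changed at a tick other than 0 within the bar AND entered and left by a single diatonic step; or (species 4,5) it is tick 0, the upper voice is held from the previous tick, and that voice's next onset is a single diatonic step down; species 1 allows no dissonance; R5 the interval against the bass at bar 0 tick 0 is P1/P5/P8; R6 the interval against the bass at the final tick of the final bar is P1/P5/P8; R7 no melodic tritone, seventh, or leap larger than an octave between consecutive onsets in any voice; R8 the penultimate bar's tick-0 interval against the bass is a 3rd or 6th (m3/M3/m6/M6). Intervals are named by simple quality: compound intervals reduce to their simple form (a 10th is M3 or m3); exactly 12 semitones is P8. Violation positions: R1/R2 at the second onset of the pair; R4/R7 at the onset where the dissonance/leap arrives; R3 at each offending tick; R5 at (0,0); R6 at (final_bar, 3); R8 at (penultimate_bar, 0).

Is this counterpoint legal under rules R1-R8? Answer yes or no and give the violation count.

bar 0: v0=G3 v1=G4 (P8)
bar 1: v0=F3 v1=F4 (P8)
bar 2: v0=A3 v1=F4 (m6)
bar 3: v0=C4 v1=A4 (M6)
bar 4: v0=E4 v1=C5 (m6)
bar 5: v0=E4 v1=C5 (m6)
bar 6: v0=C4 v1=G4 (P5)
bar 7: v0=F3 v1=D4 (M6)
bar 8: v0=G3 v1=G4 (P8)
  R4 @ bar5.2: E4/F5 m2 untreated
  R2 @ bar6.0: E4/F5 m2 -> C4/G4 P5 similar
  R7 @ bar6.0: F5->G4 leap 10st
  R2 @ bar8.0: F3/D4 M6 -> G3/G4 P8 similar

No (4 violations)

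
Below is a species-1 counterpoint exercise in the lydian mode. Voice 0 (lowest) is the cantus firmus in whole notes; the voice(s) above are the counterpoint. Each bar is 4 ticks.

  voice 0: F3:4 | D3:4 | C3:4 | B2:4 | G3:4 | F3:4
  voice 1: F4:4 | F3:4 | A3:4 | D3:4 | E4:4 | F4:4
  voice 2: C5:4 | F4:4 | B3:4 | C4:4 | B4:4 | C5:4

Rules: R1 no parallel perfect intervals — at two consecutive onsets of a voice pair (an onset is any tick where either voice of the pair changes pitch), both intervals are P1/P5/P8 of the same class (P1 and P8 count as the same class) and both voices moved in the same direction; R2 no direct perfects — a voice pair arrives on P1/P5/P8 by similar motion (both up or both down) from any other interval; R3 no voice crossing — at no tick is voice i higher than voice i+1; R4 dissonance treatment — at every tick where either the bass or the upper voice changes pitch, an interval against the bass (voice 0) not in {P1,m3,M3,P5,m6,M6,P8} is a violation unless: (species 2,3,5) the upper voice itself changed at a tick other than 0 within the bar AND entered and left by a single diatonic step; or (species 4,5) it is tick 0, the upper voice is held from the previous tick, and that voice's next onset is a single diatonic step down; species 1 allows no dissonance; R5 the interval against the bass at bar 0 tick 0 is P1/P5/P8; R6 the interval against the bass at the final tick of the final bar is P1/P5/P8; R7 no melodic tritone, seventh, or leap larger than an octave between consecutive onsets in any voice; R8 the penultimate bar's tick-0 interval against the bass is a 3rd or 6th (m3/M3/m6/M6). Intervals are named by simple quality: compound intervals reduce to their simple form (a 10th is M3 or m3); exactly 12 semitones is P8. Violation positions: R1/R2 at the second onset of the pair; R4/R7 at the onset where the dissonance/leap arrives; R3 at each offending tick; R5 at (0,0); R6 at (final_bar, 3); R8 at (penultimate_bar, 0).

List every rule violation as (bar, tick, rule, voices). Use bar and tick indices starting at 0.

bar 0: v0=F3 v1=F4 v2=C5 downbeat P5
bar 1: v0=D3 v1=F3 v2=F4 downbeat m3
bar 2: v0=C3 v1=A3 v2=B3 downbeat M7
bar 3: v0=B2 v1=D3 v2=C4 downbeat m2
bar 4: v0=G3 v1=E4 v2=B4 downbeat M3
bar 5: v0=F3 v1=F4 v2=C5 downbeat P5
  -> R2 @ bar 1 tick 0 v(1, 2): F4/C5 P5 -> F3/F4 P8 similar
  -> R4 @ bar 2 tick 0 v(0, 2): C3/B3 M7 untreated
  -> R7 @ bar 2 tick 0 v(2,): F4->B3 leap 6st
  -> R4 @ bar 3 tick 0 v(0, 2): B2/C4 m2 untreated
  -> R2 @ bar 4 tick 0 v(1, 2): D3/C4 m7 -> E4/B4 P5 similar
  -> R7 @ bar 4 tick 0 v(1,): D3->E4 leap 14st
  -> R7 @ bar 4 tick 0 v(2,): C4->B4 leap 11st
  -> R1 @ bar 5 tick 0 v(1, 2): E4/B4 P5 -> F4/C5 P5 similar

(1, 0, R2, (1, 2))
(2, 0, R4, (0, 2))
(2, 0, R7, (2,))
(3, 0, R4, (0, 2))
(4, 0, R2, (1, 2))
(4, 0, R7, (1,))
(4, 0, R7, (2,))
(5, 0, R1, (1, 2))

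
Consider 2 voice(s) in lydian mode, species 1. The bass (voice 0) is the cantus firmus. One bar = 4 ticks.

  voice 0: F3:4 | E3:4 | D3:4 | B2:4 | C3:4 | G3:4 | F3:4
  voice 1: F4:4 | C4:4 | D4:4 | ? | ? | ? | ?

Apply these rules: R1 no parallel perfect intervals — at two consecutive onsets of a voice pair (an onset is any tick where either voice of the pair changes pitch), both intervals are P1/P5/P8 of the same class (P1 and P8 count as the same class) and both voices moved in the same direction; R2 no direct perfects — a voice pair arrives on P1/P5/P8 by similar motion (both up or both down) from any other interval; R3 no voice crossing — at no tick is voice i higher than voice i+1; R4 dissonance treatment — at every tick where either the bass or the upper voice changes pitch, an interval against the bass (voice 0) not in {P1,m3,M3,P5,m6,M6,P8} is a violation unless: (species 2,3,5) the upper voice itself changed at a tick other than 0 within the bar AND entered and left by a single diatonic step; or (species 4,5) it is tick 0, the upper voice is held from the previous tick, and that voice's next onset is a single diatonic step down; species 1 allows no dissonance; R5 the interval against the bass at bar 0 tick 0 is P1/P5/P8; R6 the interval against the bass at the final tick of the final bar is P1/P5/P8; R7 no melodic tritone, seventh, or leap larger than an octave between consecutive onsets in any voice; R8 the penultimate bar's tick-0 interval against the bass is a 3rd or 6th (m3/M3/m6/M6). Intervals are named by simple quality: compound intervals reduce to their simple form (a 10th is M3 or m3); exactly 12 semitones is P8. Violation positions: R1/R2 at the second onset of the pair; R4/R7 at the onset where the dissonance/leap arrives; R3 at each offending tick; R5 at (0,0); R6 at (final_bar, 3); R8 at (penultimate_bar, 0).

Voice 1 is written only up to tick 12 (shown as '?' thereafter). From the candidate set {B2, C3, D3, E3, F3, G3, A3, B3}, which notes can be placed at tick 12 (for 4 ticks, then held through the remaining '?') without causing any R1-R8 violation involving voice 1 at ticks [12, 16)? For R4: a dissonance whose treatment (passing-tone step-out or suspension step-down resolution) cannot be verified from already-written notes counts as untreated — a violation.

B2: violates R1,R7
C3: violates R4,R7
D3: legal
E3: violates R4,R7
F3: violates R4
G3: legal
A3: violates R4
B3: violates R1

{D3, G3}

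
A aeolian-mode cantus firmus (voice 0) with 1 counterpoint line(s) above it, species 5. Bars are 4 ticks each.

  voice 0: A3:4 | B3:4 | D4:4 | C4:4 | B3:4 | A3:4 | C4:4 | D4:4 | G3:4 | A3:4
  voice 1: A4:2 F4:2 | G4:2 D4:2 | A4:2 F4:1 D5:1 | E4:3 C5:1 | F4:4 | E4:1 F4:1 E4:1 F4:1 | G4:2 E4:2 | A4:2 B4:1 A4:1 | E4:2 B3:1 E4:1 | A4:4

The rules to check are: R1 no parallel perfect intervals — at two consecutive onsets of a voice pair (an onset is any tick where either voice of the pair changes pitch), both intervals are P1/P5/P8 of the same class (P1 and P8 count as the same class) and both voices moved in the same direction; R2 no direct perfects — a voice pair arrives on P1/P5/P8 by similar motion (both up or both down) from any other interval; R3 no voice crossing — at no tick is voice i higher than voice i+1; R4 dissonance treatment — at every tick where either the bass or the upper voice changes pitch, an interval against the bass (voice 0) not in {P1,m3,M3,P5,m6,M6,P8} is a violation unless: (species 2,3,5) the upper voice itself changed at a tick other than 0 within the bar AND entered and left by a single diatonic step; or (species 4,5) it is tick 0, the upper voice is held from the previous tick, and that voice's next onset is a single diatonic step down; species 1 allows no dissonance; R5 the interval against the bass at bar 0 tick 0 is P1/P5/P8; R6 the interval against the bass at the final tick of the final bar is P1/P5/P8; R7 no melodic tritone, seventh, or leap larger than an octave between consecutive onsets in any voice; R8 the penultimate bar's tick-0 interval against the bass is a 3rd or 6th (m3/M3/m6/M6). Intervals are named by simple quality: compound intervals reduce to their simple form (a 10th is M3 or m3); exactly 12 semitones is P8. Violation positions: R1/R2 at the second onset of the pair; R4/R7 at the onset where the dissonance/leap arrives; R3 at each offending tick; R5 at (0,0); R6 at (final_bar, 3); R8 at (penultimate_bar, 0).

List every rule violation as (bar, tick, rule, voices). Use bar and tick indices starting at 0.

(2, 0, R2, (0, 1))
(3, 0, R7, (1,))
(4, 0, R4, (0, 1))
(5, 0, R2, (0, 1))
(6, 0, R2, (0, 1))
(7, 0, R2, (0, 1))
(9, 0, R2, (0, 1))

bar 0: v0=A3 v1=A4 downbeat P8
bar 1: v0=B3 v1=G4 downbeat m6
bar 2: v0=D4 v1=A4 downbeat P5
bar 3: v0=C4 v1=E4 downbeat M3
bar 4: v0=B3 v1=F4 downbeat TT
bar 5: v0=A3 v1=E4 downbeat P5
bar 6: v0=C4 v1=G4 downbeat P5
bar 7: v0=D4 v1=A4 downbeat P5
bar 8: v0=G3 v1=E4 downbeat M6
bar 9: v0=A3 v1=A4 downbeat P8
  -> R2 @ bar 2 tick 0 v(0, 1): B3/D4 m3 -> D4/A4 P5 similar
  -> R7 @ bar 3 tick 0 v(1,): D5->E4 leap 10st
  -> R4 @ bar 4 tick 0 v(0, 1): B3/F4 TT untreated
  -> R2 @ bar 5 tick 0 v(0, 1): B3/F4 TT -> A3/E4 P5 similar
  -> R2 @ bar 6 tick 0 v(0, 1): A3/F4 m6 -> C4/G4 P5 similar
  -> R2 @ bar 7 tick 0 v(0, 1): C4/E4 M3 -> D4/A4 P5 similar
  -> R2 @ bar 9 tick 0 v(0, 1): G3/E4 M6 -> A3/A4 P8 similar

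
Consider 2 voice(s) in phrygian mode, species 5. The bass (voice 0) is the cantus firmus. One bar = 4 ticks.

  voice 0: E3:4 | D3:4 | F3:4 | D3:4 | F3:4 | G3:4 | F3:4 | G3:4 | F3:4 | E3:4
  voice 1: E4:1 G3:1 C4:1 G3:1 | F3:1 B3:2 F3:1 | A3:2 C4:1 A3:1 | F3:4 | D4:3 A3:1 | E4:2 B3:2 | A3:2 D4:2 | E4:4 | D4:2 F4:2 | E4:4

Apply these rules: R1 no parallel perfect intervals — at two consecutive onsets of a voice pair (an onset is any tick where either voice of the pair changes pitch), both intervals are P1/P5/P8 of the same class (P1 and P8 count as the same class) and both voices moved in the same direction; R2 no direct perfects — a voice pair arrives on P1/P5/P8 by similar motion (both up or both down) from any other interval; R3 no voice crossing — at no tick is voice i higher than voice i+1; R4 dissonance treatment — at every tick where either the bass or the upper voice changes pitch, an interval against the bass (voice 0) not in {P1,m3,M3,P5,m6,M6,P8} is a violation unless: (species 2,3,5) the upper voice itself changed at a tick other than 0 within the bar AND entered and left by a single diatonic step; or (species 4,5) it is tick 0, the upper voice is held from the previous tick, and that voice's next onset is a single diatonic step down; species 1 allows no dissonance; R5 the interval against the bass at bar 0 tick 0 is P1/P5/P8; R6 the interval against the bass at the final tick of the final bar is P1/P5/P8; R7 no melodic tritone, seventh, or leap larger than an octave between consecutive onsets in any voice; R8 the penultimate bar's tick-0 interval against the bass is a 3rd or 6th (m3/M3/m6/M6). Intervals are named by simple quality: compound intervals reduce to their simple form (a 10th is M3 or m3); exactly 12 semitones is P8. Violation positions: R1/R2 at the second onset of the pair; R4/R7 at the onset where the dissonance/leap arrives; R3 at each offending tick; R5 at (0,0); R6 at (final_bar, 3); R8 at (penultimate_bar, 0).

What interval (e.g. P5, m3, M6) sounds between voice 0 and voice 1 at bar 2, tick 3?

M3

voice 0=F3 voice 1=A3 -> M3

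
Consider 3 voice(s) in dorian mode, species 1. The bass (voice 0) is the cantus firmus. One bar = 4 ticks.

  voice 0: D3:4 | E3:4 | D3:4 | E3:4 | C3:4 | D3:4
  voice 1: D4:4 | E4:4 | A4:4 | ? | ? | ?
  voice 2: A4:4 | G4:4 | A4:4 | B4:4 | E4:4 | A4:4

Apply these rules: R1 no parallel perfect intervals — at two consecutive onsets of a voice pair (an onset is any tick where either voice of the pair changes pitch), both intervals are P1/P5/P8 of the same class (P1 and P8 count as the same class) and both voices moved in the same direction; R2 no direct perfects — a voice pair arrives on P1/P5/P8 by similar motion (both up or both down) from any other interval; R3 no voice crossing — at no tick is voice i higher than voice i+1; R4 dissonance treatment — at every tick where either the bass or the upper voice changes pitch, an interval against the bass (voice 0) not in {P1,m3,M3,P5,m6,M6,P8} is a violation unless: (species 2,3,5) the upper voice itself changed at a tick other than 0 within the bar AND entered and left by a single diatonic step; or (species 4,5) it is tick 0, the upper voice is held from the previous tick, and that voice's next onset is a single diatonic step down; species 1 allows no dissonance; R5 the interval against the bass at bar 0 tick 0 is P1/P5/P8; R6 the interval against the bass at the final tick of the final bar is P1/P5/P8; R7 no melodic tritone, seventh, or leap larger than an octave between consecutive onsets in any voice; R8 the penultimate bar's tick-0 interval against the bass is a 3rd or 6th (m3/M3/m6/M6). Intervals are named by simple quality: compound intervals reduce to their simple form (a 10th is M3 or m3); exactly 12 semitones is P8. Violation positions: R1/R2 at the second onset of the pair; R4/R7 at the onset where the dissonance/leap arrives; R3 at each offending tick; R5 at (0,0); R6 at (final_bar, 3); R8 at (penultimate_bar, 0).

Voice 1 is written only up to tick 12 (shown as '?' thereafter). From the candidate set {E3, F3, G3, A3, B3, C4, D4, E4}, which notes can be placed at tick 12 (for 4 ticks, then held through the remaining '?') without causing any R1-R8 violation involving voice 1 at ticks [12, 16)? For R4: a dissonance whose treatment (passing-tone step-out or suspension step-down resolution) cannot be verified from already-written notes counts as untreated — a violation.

{C4, E4}

E3: violates R7
F3: violates R4,R7
G3: violates R7
A3: violates R4
B3: violates R7
C4: legal
D4: violates R4
E4: legal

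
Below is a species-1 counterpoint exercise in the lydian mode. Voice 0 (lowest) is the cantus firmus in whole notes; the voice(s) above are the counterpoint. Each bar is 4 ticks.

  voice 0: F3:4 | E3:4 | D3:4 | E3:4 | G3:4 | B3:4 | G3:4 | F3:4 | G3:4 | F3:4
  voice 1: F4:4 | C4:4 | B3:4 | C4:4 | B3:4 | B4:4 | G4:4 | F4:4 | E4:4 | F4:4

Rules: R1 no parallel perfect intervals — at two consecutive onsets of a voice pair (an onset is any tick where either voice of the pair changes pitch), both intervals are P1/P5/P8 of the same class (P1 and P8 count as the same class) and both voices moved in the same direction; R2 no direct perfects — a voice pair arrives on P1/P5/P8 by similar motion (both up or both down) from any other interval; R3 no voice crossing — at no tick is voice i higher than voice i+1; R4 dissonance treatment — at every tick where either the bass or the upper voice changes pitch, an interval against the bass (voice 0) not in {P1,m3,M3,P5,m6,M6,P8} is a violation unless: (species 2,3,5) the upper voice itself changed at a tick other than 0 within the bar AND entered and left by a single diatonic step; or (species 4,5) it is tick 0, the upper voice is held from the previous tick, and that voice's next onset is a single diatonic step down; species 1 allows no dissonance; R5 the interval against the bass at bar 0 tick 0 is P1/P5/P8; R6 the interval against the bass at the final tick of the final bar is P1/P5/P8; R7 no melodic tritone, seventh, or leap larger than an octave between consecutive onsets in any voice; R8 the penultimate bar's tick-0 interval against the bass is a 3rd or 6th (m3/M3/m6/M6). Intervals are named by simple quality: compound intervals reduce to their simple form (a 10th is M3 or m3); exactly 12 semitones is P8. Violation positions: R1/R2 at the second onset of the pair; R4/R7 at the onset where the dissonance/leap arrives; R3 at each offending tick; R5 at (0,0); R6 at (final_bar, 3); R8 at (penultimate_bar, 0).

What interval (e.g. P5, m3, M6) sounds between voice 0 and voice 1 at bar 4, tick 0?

voice 0=G3 voice 1=B3 -> M3

M3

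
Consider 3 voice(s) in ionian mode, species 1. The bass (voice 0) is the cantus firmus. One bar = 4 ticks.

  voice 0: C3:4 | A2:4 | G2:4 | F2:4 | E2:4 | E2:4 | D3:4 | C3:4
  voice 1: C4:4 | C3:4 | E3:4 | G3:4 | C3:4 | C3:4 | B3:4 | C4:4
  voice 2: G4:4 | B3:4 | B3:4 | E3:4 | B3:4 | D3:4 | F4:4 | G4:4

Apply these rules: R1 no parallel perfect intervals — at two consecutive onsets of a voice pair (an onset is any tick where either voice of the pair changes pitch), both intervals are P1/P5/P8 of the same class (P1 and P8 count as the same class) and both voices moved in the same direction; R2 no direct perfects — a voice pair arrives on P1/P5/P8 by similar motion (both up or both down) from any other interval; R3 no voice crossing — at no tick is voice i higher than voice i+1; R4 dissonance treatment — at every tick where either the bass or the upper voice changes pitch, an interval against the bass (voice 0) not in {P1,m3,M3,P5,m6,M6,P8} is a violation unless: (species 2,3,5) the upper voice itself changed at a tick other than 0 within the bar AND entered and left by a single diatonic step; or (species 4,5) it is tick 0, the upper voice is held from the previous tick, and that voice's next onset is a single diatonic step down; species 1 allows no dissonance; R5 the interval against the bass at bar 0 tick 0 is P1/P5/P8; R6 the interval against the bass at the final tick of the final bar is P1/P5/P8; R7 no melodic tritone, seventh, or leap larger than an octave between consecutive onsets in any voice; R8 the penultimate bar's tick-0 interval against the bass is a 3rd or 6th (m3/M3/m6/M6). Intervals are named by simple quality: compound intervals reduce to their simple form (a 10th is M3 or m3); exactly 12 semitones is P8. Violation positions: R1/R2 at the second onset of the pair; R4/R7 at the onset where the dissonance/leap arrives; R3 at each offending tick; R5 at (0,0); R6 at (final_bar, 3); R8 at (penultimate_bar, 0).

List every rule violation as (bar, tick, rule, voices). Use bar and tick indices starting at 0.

bar 0: v0=C3 v1=C4 v2=G4 downbeat P5
bar 1: v0=A2 v1=C3 v2=B3 downbeat M2
bar 2: v0=G2 v1=E3 v2=B3 downbeat M3
bar 3: v0=F2 v1=G3 v2=E3 downbeat M7
bar 4: v0=E2 v1=C3 v2=B3 downbeat P5
bar 5: v0=E2 v1=C3 v2=D3 downbeat m7
bar 6: v0=D3 v1=B3 v2=F4 downbeat m3
bar 7: v0=C3 v1=C4 v2=G4 downbeat P5
  -> R4 @ bar 1 tick 0 v(0, 2): A2/B3 M2 untreated
  -> R3 @ bar 3 tick 0 v(1, 2): G3 above E3
  -> R4 @ bar 3 tick 0 v(0, 1): F2/G3 M2 untreated
  -> R4 @ bar 3 tick 0 v(0, 2): F2/E3 M7 untreated
  -> R3 @ bar 3 tick 1 v(1, 2): G3 above E3
  -> R3 @ bar 3 tick 2 v(1, 2): G3 above E3
  -> R3 @ bar 3 tick 3 v(1, 2): G3 above E3
  -> R4 @ bar 5 tick 0 v(0, 2): E2/D3 m7 untreated
  -> R7 @ bar 6 tick 0 v(0,): E2->D3 leap 10st
  -> R7 @ bar 6 tick 0 v(1,): C3->B3 leap 11st
  -> R7 @ bar 6 tick 0 v(2,): D3->F4 leap 15st
  -> R2 @ bar 7 tick 0 v(1, 2): B3/F4 TT -> C4/G4 P5 similar

(1, 0, R4, (0, 2))
(3, 0, R3, (1, 2))
(3, 0, R4, (0, 1))
(3, 0, R4, (0, 2))
(3, 1, R3, (1, 2))
(3, 2, R3, (1, 2))
(3, 3, R3, (1, 2))
(5, 0, R4, (0, 2))
(6, 0, R7, (0,))
(6, 0, R7, (1,))
(6, 0, R7, (2,))
(7, 0, R2, (1, 2))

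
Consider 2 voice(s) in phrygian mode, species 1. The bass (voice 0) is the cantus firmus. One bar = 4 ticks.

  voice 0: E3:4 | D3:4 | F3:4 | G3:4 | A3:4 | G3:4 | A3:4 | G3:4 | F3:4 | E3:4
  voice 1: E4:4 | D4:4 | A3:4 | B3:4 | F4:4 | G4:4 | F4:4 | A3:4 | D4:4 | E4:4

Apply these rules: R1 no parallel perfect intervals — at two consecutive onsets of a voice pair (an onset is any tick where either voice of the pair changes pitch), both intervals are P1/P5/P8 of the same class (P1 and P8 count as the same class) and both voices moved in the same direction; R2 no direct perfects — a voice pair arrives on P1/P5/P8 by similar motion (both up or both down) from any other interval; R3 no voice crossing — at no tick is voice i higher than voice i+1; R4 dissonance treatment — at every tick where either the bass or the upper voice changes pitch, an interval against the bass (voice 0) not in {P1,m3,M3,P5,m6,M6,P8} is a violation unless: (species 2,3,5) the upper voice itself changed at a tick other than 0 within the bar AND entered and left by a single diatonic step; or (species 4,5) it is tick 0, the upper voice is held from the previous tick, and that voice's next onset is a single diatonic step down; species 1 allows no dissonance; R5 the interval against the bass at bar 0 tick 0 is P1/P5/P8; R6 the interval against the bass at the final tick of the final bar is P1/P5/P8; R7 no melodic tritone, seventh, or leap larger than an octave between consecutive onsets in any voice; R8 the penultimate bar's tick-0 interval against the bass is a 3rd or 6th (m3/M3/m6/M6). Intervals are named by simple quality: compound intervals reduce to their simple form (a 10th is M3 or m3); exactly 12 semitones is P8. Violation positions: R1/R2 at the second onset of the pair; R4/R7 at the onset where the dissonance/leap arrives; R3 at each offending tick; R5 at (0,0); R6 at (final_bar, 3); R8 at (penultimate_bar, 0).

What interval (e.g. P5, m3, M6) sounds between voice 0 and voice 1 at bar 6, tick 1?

m6

voice 0=A3 voice 1=F4 -> m6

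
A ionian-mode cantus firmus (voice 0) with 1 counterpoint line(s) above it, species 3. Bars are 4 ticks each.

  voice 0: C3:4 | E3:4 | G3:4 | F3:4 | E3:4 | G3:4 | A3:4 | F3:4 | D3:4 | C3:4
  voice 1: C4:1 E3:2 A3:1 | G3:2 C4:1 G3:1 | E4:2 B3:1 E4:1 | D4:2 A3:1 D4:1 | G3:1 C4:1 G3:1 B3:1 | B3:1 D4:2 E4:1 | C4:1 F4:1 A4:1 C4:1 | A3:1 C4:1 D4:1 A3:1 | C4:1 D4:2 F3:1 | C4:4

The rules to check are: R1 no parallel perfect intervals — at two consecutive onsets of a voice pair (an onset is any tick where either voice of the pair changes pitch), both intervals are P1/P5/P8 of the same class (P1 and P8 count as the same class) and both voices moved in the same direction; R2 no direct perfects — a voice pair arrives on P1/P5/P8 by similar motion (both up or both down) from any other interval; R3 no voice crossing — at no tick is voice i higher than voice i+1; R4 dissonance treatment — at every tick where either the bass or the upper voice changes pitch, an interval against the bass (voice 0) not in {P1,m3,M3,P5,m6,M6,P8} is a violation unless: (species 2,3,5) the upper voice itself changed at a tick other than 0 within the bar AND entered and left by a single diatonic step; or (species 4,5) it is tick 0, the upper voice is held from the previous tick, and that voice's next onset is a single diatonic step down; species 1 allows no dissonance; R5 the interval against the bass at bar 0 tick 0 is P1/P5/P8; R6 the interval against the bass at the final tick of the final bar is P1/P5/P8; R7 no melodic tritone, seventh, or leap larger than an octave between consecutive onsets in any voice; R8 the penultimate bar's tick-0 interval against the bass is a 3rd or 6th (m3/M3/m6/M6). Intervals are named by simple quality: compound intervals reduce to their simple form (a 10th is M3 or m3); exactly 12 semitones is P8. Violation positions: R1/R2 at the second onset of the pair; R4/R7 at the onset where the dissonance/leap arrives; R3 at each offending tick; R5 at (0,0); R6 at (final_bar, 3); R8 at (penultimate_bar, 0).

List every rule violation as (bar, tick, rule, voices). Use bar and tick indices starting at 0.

(8, 0, R4, (0, 1))
(8, 0, R8, (0, 1))

bar 0: v0=C3 v1=C4 downbeat P8
bar 1: v0=E3 v1=G3 downbeat m3
bar 2: v0=G3 v1=E4 downbeat M6
bar 3: v0=F3 v1=D4 downbeat M6
bar 4: v0=E3 v1=G3 downbeat m3
bar 5: v0=G3 v1=B3 downbeat M3
bar 6: v0=A3 v1=C4 downbeat m3
bar 7: v0=F3 v1=A3 downbeat M3
bar 8: v0=D3 v1=C4 downbeat m7
bar 9: v0=C3 v1=C4 downbeat P8
  -> R4 @ bar 8 tick 0 v(0, 1): D3/C4 m7 untreated
  -> R8 @ bar 8 tick 0 v(0, 1): penult m7 not 3rd/6th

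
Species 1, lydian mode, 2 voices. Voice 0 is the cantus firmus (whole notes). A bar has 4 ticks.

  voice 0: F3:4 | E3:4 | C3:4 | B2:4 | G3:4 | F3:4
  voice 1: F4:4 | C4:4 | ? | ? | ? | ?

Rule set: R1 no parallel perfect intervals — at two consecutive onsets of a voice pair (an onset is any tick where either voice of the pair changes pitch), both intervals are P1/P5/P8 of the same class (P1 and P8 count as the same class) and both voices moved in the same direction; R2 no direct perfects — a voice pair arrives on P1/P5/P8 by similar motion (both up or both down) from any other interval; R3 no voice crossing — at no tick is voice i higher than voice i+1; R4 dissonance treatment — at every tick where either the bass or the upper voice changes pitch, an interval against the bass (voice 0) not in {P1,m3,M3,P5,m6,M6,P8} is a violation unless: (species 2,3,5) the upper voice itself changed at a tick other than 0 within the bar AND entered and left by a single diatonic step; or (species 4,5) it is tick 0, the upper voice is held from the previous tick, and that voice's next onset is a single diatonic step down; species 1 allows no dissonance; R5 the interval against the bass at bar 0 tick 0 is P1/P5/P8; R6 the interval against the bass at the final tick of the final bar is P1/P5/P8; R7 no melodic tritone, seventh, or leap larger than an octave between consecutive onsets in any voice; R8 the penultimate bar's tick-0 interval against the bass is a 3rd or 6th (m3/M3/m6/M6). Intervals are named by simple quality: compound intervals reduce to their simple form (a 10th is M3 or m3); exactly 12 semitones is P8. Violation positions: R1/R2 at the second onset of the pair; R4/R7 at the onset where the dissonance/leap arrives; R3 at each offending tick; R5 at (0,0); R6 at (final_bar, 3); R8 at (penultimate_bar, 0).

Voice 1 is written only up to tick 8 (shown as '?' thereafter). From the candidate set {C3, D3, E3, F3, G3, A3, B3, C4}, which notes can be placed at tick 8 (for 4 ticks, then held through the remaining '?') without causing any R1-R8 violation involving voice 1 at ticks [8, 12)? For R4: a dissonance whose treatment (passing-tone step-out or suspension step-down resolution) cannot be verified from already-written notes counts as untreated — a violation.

{A3, C4, E3}

C3: violates R2
D3: violates R4,R7
E3: legal
F3: violates R4
G3: violates R2
A3: legal
B3: violates R4
C4: legal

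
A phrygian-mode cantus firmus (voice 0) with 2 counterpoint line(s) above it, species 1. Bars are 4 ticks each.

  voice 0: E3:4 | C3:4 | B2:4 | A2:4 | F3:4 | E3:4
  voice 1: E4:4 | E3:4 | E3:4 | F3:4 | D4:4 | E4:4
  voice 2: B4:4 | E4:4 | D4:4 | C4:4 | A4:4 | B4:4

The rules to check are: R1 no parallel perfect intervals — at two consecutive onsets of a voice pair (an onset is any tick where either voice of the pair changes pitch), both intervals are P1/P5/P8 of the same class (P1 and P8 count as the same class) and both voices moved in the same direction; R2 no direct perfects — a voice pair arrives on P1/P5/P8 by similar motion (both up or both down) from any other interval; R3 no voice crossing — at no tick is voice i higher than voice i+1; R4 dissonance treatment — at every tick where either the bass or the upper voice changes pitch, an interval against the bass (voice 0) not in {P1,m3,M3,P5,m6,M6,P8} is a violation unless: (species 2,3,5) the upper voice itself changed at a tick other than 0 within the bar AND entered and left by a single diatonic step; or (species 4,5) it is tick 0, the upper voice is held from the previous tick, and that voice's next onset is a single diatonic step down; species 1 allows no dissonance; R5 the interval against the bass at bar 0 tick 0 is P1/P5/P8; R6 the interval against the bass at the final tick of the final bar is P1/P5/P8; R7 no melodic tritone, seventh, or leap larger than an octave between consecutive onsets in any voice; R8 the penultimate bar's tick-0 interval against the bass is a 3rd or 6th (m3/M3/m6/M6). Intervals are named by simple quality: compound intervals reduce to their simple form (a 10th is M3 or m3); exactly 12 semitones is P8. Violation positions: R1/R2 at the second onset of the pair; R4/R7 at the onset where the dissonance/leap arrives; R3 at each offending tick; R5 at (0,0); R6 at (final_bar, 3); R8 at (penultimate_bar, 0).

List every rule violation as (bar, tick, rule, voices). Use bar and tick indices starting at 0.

(1, 0, R2, (1, 2))
(2, 0, R4, (0, 1))
(4, 0, R1, (1, 2))
(5, 0, R1, (1, 2))

bar 0: v0=E3 v1=E4 v2=B4 downbeat P5
bar 1: v0=C3 v1=E3 v2=E4 downbeat M3
bar 2: v0=B2 v1=E3 v2=D4 downbeat m3
bar 3: v0=A2 v1=F3 v2=C4 downbeat m3
bar 4: v0=F3 v1=D4 v2=A4 downbeat M3
bar 5: v0=E3 v1=E4 v2=B4 downbeat P5
  -> R2 @ bar 1 tick 0 v(1, 2): E4/B4 P5 -> E3/E4 P8 similar
  -> R4 @ bar 2 tick 0 v(0, 1): B2/E3 P4 untreated
  -> R1 @ bar 4 tick 0 v(1, 2): F3/C4 P5 -> D4/A4 P5 similar
  -> R1 @ bar 5 tick 0 v(1, 2): D4/A4 P5 -> E4/B4 P5 similar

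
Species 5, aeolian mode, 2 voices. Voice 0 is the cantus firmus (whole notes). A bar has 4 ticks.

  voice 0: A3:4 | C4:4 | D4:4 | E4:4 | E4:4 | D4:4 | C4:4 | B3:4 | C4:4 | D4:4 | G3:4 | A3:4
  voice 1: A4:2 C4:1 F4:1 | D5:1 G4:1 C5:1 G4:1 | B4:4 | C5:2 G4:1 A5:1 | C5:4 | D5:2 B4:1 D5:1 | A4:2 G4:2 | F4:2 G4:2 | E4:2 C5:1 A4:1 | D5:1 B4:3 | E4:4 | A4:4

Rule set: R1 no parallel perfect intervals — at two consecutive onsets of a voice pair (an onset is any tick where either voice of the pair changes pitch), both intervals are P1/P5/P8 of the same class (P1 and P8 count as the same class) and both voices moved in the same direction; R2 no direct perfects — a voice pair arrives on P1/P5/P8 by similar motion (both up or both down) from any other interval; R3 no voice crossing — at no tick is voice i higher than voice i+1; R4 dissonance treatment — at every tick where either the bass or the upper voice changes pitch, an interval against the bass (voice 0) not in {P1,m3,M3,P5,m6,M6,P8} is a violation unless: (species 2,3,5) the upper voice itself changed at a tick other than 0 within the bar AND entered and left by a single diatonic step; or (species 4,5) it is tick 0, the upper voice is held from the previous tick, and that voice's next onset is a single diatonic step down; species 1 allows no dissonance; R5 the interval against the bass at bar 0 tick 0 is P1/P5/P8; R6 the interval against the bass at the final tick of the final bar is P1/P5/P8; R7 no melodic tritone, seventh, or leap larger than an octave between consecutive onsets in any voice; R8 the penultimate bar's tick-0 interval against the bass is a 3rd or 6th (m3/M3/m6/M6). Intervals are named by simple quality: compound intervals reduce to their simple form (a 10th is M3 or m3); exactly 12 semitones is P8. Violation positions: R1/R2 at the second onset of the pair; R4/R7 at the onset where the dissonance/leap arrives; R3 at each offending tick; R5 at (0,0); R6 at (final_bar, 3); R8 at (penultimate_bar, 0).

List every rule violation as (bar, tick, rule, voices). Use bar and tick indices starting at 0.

bar 0: v0=A3 v1=A4 downbeat P8
bar 1: v0=C4 v1=D5 downbeat M2
bar 2: v0=D4 v1=B4 downbeat M6
bar 3: v0=E4 v1=C5 downbeat m6
bar 4: v0=E4 v1=C5 downbeat m6
bar 5: v0=D4 v1=D5 downbeat P8
bar 6: v0=C4 v1=A4 downbeat M6
bar 7: v0=B3 v1=F4 downbeat TT
bar 8: v0=C4 v1=E4 downbeat M3
bar 9: v0=D4 v1=D5 downbeat P8
bar 10: v0=G3 v1=E4 downbeat M6
bar 11: v0=A3 v1=A4 downbeat P8
  -> R4 @ bar 1 tick 0 v(0, 1): C4/D5 M2 untreated
  -> R4 @ bar 3 tick 3 v(0, 1): E4/A5 P4 untreated
  -> R7 @ bar 3 tick 3 v(1,): G4->A5 leap 14st
  -> R4 @ bar 7 tick 0 v(0, 1): B3/F4 TT untreated
  -> R2 @ bar 9 tick 0 v(0, 1): C4/A4 M6 -> D4/D5 P8 similar
  -> R2 @ bar 11 tick 0 v(0, 1): G3/E4 M6 -> A3/A4 P8 similar

(1, 0, R4, (0, 1))
(3, 3, R4, (0, 1))
(3, 3, R7, (1,))
(7, 0, R4, (0, 1))
(9, 0, R2, (0, 1))
(11, 0, R2, (0, 1))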